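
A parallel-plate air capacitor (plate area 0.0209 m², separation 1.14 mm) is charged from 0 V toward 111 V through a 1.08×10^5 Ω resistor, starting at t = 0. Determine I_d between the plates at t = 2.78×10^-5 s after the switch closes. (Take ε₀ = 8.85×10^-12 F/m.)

2.10×10^-4 A

C = ε₀A/d = (8.85×10^-12)(0.0209)/(1.14×10^-3) = 1.622×10^-10 F, so τ = RC = 1.752×10^-5 s.
The conduction current is I(t) = (V₀/R) e^(−t/τ), and the displacement current between the plates equals it.
t/τ = 1.587; I_d = (111/1.08×10^5) · e^(−1.587) = (1.028×10^-3)(0.2045) = 2.10×10^-4 A.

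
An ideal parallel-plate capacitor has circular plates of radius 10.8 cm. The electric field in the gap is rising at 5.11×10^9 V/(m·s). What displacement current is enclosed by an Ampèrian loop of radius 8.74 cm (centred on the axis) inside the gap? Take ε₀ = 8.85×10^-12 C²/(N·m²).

I_d = ε₀ dΦ_E/dt = ε₀ πR² (dE/dt) = (8.85×10^-12)(0.03664)(5.11×10^9) = 1.657×10^-3 A through the full plate area.
Since J_d is uniform, the enclosed fraction is (r/R)² = 0.6549, giving I_d,enc = 1.09×10^-3 A.

1.09×10^-3 A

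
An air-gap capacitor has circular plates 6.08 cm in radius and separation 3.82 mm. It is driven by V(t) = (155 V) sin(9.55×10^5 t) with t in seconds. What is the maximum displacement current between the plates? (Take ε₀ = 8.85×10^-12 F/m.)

3.98×10^-3 A

(dE/dt)_max = V₀ω/d = 3.875×10^10 V/(m·s); ω = 9.55×10^5 rad/s.
I_d,max = ε₀ A (dE/dt)_max = (8.85×10^-12)(0.01161)(3.875×10^10) = 3.98×10^-3 A.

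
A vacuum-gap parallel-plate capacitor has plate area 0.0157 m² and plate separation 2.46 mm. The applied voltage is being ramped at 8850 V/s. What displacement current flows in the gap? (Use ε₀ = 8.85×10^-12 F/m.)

5.00×10^-7 A

E = V/d so dE/dt = (dV/dt)/d = 3.598×10^6 V/(m·s), and I_d = ε₀ A dE/dt = (8.85×10^-12)(0.0157)(3.598×10^6) = 5.00×10^-7 A.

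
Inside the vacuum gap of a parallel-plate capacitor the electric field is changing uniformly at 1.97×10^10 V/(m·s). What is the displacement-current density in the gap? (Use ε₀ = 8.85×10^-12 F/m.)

0.174 A/m²

J_d = ε₀ ∂E/∂t, so J_d = 0.174 A/m².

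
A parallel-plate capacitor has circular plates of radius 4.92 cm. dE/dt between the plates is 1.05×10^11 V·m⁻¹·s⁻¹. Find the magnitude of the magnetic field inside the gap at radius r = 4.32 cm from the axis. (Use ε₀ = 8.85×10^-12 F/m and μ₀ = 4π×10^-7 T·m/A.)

2.52×10^-8 T

I_d = ε₀ dΦ_E/dt = ε₀ πR² (dE/dt) = (8.85×10^-12)(7.605×10^-3)(1.05×10^11) = 7.067×10^-3 A through the full plate area.
∮B·dl = μ₀ I_d,enc with I_d,enc = I_d r²/R² = 5.448×10^-3 A; so B = μ₀ I_d,enc/(2πr) = 2.52×10^-8 T.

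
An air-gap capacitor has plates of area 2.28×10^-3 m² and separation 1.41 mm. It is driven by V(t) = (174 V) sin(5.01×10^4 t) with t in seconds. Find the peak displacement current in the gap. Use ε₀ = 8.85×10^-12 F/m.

The displacement current equals the conduction current C dV/dt, which peaks at C V₀ ω.
With C = ε₀A/d = (8.85×10^-12)(2.28×10^-3)/(1.41×10^-3) = 1.431×10^-11 F and ω = 5.01×10^4 rad/s, I_d,max = (1.431×10^-11)(174)(5.01×10^4) = 1.25×10^-4 A.

1.25×10^-4 A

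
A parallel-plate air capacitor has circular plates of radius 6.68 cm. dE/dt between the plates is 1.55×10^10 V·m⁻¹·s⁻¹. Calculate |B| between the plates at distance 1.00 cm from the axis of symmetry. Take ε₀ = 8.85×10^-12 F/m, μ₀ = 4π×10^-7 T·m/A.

8.62×10^-10 T

I_d = ε₀ dΦ_E/dt = ε₀ πR² (dE/dt) = (8.85×10^-12)(0.01402)(1.55×10^10) = 1.923×10^-3 A through the full plate area.
For r < R the Ampère–Maxwell law gives B(2πr) = μ₀ I_d (r²/R²), so B = μ₀ I_d r/(2πR²) = (4π×10^-7)(1.923×10^-3)(0.0100)/(2π·0.0668²) = 8.62×10^-10 T.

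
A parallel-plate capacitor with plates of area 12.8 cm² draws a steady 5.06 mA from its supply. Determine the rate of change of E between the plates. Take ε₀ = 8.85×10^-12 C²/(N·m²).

By continuity, I_d in the gap equals the 5.06 mA flowing in the wire.
Since I_d = ε₀ A dE/dt, dE/dt = I_d/(ε₀A) = (5.06×10^-3)/((8.85×10^-12)(1.28×10^-3)) = 4.47×10^11 V/(m·s).

4.47×10^11 V/(m·s)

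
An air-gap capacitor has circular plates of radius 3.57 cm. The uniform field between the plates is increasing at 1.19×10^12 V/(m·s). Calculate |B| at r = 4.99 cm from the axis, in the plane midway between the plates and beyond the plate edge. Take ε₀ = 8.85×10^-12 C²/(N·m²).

1.69×10^-7 T

Total displacement current: I_d = ε₀(πR²)(dE/dt) = (8.85×10^-12)(4.004×10^-3)(1.19×10^12) = 0.04217 A.
For r ≥ R the full I_d is enclosed: B = μ₀ I_d/(2πr) = (4π×10^-7)(0.04217)/(2π·0.0499) = 1.69×10^-7 T.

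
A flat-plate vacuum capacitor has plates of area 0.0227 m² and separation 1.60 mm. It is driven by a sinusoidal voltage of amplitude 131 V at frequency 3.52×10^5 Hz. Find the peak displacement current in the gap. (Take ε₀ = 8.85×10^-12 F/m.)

The displacement current equals the conduction current C dV/dt, which peaks at C V₀ ω.
With C = ε₀A/d = (8.85×10^-12)(0.0227)/(1.60×10^-3) = 1.256×10^-10 F and ω = 2πf = 2.212×10^6 rad/s, I_d,max = (1.256×10^-10)(131)(2.212×10^6) = 0.0364 A.

0.0364 A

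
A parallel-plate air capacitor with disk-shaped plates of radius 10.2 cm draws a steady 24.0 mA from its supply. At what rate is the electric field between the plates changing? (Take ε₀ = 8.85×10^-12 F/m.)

8.30×10^10 V/(m·s)

The displacement current between the plates equals the conduction current, I_d = 24.0 mA.
Inverting I_d = ε₀ A dE/dt gives dE/dt = 0.0240 / (8.85×10^-12 · 0.03269) = 8.30×10^10 V/(m·s).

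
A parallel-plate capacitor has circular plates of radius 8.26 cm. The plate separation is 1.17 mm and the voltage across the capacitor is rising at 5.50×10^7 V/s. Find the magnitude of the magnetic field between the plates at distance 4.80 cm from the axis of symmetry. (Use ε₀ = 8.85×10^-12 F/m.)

1.25×10^-8 T

I_d = C dV/dt with C = ε₀πR²/d = 1.621×10^-10 F, so I_d = (1.621×10^-10)(5.50×10^7) = 8.915×10^-3 A.
An Ampèrian loop of radius r encloses a fraction (r/R)² of I_d. Then B·2πr = μ₀ I_d (r/R)², giving B = μ₀ I_d r/(2πR²) = 1.25×10^-8 T.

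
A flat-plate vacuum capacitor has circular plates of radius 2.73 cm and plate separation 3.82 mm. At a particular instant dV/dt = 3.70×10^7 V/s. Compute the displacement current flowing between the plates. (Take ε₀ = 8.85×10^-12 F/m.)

2.01×10^-4 A

The field between the plates is E = V/d, so dE/dt = (3.70×10^7)/(3.82×10^-3 m) = 9.686×10^9 V/(m·s).
I_d = ε₀ A (dE/dt) = (8.85×10^-12)(2.341×10^-3)(9.686×10^9) = 2.01×10^-4 A.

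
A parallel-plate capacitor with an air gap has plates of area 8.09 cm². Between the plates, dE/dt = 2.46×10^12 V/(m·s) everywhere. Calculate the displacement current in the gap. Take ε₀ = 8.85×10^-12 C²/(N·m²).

0.0176 A

The displacement current is ε₀ times dΦ_E/dt = ε₀ A dE/dt = (8.85×10^-12)(8.09×10^-4)(2.46×10^12) = 0.0176 A.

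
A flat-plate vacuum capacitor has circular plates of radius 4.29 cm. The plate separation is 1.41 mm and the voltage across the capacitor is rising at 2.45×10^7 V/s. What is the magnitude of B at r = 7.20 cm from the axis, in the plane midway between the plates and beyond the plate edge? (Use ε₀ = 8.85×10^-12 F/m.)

2.47×10^-9 T

With E = V/d, dE/dt = 1.738×10^10 V/(m·s) and πR² = 5.782×10^-3 m², giving I_d = ε₀ πR² dE/dt = 8.893×10^-4 A.
With r > R the enclosed displacement current is the full I_d; B = μ₀ I_d / (2πr) = 2.47×10^-9 T.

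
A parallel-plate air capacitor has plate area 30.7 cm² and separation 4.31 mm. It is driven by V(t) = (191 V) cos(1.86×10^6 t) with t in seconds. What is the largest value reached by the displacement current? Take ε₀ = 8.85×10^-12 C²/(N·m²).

(dE/dt)_max = V₀ω/d = 8.243×10^10 V/(m·s); ω = 1.86×10^6 rad/s.
I_d,max = ε₀ A (dE/dt)_max = (8.85×10^-12)(3.07×10^-3)(8.243×10^10) = 2.24×10^-3 A.

2.24×10^-3 A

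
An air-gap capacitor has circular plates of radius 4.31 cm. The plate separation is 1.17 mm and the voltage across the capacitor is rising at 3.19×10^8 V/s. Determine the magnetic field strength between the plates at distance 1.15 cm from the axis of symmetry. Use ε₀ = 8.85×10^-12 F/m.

1.74×10^-8 T

I_d = C dV/dt with C = ε₀πR²/d = 4.414×10^-11 F, so I_d = (4.414×10^-11)(3.19×10^8) = 0.01408 A.
∮B·dl = μ₀ I_d,enc with I_d,enc = I_d r²/R² = 1.002×10^-3 A; so B = μ₀ I_d,enc/(2πr) = 1.74×10^-8 T.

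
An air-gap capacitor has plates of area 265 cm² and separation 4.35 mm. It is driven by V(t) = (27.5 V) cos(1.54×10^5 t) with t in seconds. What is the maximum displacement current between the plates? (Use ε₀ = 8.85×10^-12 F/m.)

C = ε₀A/d = (8.85×10^-12)(0.0265)/(4.35×10^-3) = 5.391×10^-11 F; ω = 1.54×10^5 rad/s.
I_d = C dV/dt, so |I_d|_max = C V₀ ω = (5.391×10^-11)(27.5)(1.54×10^5) = 2.28×10^-4 A.

2.28×10^-4 A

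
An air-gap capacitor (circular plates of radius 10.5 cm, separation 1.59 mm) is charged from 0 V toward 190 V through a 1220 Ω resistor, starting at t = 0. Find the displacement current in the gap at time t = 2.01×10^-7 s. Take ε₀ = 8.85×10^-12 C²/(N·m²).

0.0663 A

C = ε₀A/d = (8.85×10^-12)(0.03464)/(1.59×10^-3) = 1.928×10^-10 F, so τ = RC = 2.352×10^-7 s.
The conduction current is I(t) = (V₀/R) e^(−t/τ), and the displacement current between the plates equals it.
t/τ = 0.8546; I_d = (190/1220) · e^(−0.8546) = (0.1557)(0.4255) = 0.0663 A.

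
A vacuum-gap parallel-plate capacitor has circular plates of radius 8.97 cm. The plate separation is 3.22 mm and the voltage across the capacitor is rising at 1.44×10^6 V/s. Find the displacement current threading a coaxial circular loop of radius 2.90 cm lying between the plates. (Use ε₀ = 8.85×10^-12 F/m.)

1.05×10^-5 A

dE/dt = (dV/dt)/d = 4.472×10^8 V/(m·s); I_d = ε₀(πR²)(dE/dt) = (8.85×10^-12)(0.02528)(4.472×10^8) = 1.001×10^-4 A.
Since J_d is uniform, the enclosed fraction is (r/R)² = 0.1045, giving I_d,enc = 1.05×10^-5 A.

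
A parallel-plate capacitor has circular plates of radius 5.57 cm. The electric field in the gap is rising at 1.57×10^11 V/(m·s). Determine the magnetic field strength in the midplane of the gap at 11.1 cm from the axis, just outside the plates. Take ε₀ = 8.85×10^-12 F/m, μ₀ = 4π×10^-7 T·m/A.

I_d = ε₀ dΦ_E/dt = ε₀ πR² (dE/dt) = (8.85×10^-12)(9.747×10^-3)(1.57×10^11) = 0.01354 A through the full plate area.
For r ≥ R the full I_d is enclosed: B = μ₀ I_d/(2πr) = (4π×10^-7)(0.01354)/(2π·0.111) = 2.44×10^-8 T.

2.44×10^-8 T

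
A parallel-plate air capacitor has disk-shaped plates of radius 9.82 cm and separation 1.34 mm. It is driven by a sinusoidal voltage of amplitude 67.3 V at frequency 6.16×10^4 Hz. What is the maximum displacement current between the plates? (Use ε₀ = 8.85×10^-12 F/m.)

5.21×10^-3 A

(dE/dt)_max = V₀ω/d = 1.944×10^10 V/(m·s); ω = 2πf = 3.870×10^5 rad/s.
I_d,max = ε₀ A (dE/dt)_max = (8.85×10^-12)(0.03030)(1.944×10^10) = 5.21×10^-3 A.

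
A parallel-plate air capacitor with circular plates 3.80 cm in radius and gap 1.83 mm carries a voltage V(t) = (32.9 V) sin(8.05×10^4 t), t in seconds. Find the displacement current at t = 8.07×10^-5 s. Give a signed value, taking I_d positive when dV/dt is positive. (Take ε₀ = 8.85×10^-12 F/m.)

5.68×10^-5 A

dE/dt = (V₀ω/d)·cos(ωt) with ωt = 6.49635 rad: (32.9)(8.05×10^4)(0.9774)/(1.83×10^-3) = 1.415×10^9 V/(m·s).
I_d = ε₀ A dE/dt = (8.85×10^-12)(4.536×10^-3)(1.415×10^9) = 5.68×10^-5 A.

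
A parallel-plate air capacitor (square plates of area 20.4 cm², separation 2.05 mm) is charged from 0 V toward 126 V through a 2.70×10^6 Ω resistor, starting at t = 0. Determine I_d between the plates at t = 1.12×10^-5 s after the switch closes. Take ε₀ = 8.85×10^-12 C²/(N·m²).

2.91×10^-5 A

C = ε₀A/d = (8.85×10^-12)(2.04×10^-3)/(2.05×10^-3) = 8.807×10^-12 F and τ = RC = 2.378×10^-5 s. I_d in the gap equals the RC charging current.
I_d(t) = (V₀/R) e^(−t/τ) = 4.667×10^-5 · e^(−0.4710) = 2.91×10^-5 A.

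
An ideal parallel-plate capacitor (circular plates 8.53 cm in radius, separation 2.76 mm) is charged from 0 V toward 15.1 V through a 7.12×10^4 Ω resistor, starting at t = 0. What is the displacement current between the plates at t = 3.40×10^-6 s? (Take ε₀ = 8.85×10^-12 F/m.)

1.11×10^-4 A

C = ε₀A/d = (8.85×10^-12)(0.02286)/(2.76×10^-3) = 7.330×10^-11 F, so τ = RC = 5.219×10^-6 s.
The conduction current is I(t) = (V₀/R) e^(−t/τ), and the displacement current between the plates equals it.
t/τ = 0.6515; I_d = (15.1/7.12×10^4) · e^(−0.6515) = (2.121×10^-4)(0.5213) = 1.11×10^-4 A.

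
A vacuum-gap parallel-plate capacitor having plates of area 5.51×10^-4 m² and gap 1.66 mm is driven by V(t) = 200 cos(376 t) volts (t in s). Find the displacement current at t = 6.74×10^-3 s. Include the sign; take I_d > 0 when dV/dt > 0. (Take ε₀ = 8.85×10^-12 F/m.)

C = ε₀A/d = (8.85×10^-12)(5.51×10^-4)/(1.66×10^-3) = 2.938×10^-12 F. dV/dt = V₀ω·−sin(ωt); at ωt = 2.53424 rad this factor is -0.5707.
I_d = C dV/dt = (2.938×10^-12)(200)(376)(-0.5707) = -1.26×10^-7 A.

-1.26×10^-7 A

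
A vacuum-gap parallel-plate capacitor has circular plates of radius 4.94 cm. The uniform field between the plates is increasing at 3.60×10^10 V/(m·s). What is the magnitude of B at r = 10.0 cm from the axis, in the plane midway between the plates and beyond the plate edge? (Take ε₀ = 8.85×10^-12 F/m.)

Total displacement current: I_d = ε₀(πR²)(dE/dt) = (8.85×10^-12)(7.667×10^-3)(3.60×10^10) = 2.443×10^-3 A.
Outside the plates the loop encloses all of I_d, so B·2πr = μ₀ I_d and B = 4.89×10^-9 T.

4.89×10^-9 T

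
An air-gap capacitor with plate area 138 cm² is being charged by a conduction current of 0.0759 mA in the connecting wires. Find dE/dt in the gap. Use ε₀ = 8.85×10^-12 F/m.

6.21×10^8 V/(m·s)

Charge continuity gives I_d = I = 7.59×10^-5 A between the plates.
Inverting I_d = ε₀ A dE/dt gives dE/dt = 7.59×10^-5 / (8.85×10^-12 · 0.0138) = 6.21×10^8 V/(m·s).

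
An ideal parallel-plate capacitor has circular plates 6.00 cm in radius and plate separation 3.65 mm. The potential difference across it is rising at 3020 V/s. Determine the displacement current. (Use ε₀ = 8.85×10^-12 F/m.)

8.28×10^-8 A

The field between the plates is E = V/d, so dE/dt = (3020)/(3.65×10^-3 m) = 8.274×10^5 V/(m·s).
I_d = ε₀ A (dE/dt) = (8.85×10^-12)(0.01131)(8.274×10^5) = 8.28×10^-8 A.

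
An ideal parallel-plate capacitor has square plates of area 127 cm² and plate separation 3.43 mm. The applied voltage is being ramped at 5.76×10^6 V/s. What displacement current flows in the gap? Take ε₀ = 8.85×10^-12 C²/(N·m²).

1.89×10^-4 A

The field between the plates is E = V/d, so dE/dt = (5.76×10^6)/(3.43×10^-3 m) = 1.679×10^9 V/(m·s).
I_d = ε₀ A (dE/dt) = (8.85×10^-12)(0.0127)(1.679×10^9) = 1.89×10^-4 A.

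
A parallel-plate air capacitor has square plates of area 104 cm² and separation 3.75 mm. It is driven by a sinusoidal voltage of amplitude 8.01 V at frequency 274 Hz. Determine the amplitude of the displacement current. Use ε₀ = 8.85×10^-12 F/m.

C = ε₀A/d = (8.85×10^-12)(0.0104)/(3.75×10^-3) = 2.454×10^-11 F; ω = 2πf = 1722 rad/s.
I_d = C dV/dt, so |I_d|_max = C V₀ ω = (2.454×10^-11)(8.01)(1722) = 3.38×10^-7 A.

3.38×10^-7 A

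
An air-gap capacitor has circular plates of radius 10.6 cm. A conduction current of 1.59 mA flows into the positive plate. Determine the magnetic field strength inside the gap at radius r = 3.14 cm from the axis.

Between the plates the displacement current equals the wire current: I_d = 1.59 mA = 1.59×10^-3 A.
An Ampèrian loop of radius r encloses a fraction (r/R)² of I_d. Then B·2πr = μ₀ I_d (r/R)², giving B = μ₀ I_d r/(2πR²) = 8.89×10^-10 T.

8.89×10^-10 T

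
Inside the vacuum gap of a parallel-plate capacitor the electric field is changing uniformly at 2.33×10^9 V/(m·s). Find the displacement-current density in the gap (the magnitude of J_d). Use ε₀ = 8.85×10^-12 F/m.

0.0206 A/m²

J_d = ε₀ dE/dt = (8.85×10^-12)(2.33×10^9) = 0.0206 A/m².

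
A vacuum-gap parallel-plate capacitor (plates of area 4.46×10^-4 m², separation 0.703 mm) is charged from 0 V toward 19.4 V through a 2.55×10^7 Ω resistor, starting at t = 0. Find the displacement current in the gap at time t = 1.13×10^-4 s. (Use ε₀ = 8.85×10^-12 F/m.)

C = ε₀A/d = (8.85×10^-12)(4.46×10^-4)/(7.03×10^-4) = 5.615×10^-12 F and τ = RC = 1.432×10^-4 s. I_d in the gap equals the RC charging current.
I_d(t) = (V₀/R) e^(−t/τ) = 7.608×10^-7 · e^(−0.7891) = 3.46×10^-7 A.

3.46×10^-7 A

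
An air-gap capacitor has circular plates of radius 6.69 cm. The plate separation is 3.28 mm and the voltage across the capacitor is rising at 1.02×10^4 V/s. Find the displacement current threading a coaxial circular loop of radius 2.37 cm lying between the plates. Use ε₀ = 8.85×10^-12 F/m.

4.86×10^-8 A

dE/dt = (dV/dt)/d = 3.110×10^6 V/(m·s); I_d = ε₀(πR²)(dE/dt) = (8.85×10^-12)(0.01406)(3.110×10^6) = 3.870×10^-7 A.
Through an area πr² the displacement current is I_d·(πr²/πR²) = I_d (r/R)² = 4.86×10^-8 A.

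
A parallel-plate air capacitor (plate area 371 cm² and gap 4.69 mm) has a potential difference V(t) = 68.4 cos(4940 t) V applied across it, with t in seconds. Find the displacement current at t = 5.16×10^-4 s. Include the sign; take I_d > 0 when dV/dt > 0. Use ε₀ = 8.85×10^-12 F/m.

dE/dt = (V₀ω/d)·−sin(ωt) with ωt = 2.54904 rad: (68.4)(4940)(-0.5585)/(4.69×10^-3) = -4.024×10^7 V/(m·s).
I_d = ε₀ A dE/dt = (8.85×10^-12)(0.0371)(-4.024×10^7) = -1.32×10^-5 A.

-1.32×10^-5 A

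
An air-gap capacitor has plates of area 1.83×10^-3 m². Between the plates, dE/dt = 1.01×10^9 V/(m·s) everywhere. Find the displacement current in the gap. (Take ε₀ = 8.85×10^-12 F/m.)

1.64×10^-5 A

I_d = ε₀ A (dE/dt) = (8.85×10^-12)(1.83×10^-3 m²)(1.01×10^9) = 1.64×10^-5 A.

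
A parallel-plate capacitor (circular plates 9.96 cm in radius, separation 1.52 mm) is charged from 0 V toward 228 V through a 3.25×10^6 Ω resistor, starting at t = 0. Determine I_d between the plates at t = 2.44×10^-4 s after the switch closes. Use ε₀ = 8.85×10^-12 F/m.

With C = ε₀A/d = (8.85×10^-12)(0.03117)/(1.52×10^-3) = 1.815×10^-10 F, the time constant is τ = RC = 5.899×10^-4 s, so t/τ = 0.4136 and e^(−t/τ) = 0.6613.
I_d = I_cond = (V₀/R) e^(−t/τ) = (7.015×10^-5)(0.6613) = 4.64×10^-5 A.

4.64×10^-5 A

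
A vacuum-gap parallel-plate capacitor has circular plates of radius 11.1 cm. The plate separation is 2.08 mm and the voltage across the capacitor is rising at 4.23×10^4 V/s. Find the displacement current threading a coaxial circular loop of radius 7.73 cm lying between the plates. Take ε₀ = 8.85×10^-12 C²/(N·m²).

dE/dt = (dV/dt)/d = 2.034×10^7 V/(m·s); I_d = ε₀(πR²)(dE/dt) = (8.85×10^-12)(0.03871)(2.034×10^7) = 6.968×10^-6 A.
Since J_d is uniform, the enclosed fraction is (r/R)² = 0.4850, giving I_d,enc = 3.38×10^-6 A.

3.38×10^-6 A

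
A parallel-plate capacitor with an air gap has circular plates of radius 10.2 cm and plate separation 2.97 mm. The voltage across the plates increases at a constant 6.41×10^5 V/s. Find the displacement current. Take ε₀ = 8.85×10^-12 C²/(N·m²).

6.24×10^-5 A

The field between the plates is E = V/d, so dE/dt = (6.41×10^5)/(2.97×10^-3 m) = 2.158×10^8 V/(m·s).
I_d = ε₀ A (dE/dt) = (8.85×10^-12)(0.03269)(2.158×10^8) = 6.24×10^-5 A.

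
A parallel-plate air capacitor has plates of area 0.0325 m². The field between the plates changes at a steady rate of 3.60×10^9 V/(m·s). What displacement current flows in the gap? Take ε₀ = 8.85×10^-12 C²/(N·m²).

The displacement current is ε₀ times dΦ_E/dt = ε₀ A dE/dt = (8.85×10^-12)(0.0325)(3.60×10^9) = 1.04×10^-3 A.

1.04×10^-3 A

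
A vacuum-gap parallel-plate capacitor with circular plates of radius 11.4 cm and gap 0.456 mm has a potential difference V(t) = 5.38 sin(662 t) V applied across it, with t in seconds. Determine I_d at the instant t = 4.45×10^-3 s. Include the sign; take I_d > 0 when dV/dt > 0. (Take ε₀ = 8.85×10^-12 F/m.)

-2.77×10^-6 A

dE/dt = (V₀ω/d)·cos(ωt) with ωt = 2.9459 rad: (5.38)(662)(-0.9809)/(4.56×10^-4) = -7.661×10^6 V/(m·s).
I_d = ε₀ A dE/dt = (8.85×10^-12)(0.04083)(-7.661×10^6) = -2.77×10^-6 A.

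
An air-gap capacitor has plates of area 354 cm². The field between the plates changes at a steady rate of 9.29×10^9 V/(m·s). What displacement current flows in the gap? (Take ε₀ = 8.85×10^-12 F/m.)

I_d = ε₀ A (dE/dt) = (8.85×10^-12)(0.0354 m²)(9.29×10^9) = 2.91×10^-3 A.

2.91×10^-3 A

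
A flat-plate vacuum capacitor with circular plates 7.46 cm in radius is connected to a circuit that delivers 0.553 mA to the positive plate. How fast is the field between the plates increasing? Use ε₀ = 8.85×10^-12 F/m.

The displacement current between the plates equals the conduction current, I_d = 0.553 mA.
Then dE/dt = I_d/(ε₀A) = 3.57×10^9 V/(m·s).

3.57×10^9 V/(m·s)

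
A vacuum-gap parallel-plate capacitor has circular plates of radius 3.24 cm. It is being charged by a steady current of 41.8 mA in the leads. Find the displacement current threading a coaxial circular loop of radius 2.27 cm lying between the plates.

No conduction current crosses the gap, so I_d there equals the 0.0418 A in the leads.
Through an area πr² the displacement current is I_d·(πr²/πR²) = I_d (r/R)² = 0.0205 A.

0.0205 A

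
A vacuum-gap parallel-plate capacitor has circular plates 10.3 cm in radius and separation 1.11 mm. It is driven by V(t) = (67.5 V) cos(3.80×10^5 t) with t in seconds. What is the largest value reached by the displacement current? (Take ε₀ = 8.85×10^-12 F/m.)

(dE/dt)_max = V₀ω/d = 2.311×10^10 V/(m·s); ω = 3.80×10^5 rad/s.
I_d,max = ε₀ A (dE/dt)_max = (8.85×10^-12)(0.03333)(2.311×10^10) = 6.82×10^-3 A.

6.82×10^-3 A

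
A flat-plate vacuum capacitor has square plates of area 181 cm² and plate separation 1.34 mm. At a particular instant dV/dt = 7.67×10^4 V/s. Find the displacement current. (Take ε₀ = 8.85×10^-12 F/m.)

E = V/d so dE/dt = (dV/dt)/d = 5.724×10^7 V/(m·s), and I_d = ε₀ A dE/dt = (8.85×10^-12)(0.0181)(5.724×10^7) = 9.17×10^-6 A.

9.17×10^-6 A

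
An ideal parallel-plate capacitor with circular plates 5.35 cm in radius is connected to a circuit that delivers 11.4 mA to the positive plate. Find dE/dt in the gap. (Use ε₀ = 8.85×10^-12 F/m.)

1.43×10^11 V/(m·s)

Charge continuity gives I_d = I = 0.0114 A between the plates.
Since I_d = ε₀ A dE/dt, dE/dt = I_d/(ε₀A) = (0.0114)/((8.85×10^-12)(8.992×10^-3)) = 1.43×10^11 V/(m·s).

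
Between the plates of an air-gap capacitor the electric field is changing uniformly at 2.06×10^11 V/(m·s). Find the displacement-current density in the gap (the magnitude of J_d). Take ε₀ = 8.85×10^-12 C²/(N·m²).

J_d = ε₀ ∂E/∂t, so J_d = 1.82 A/m².

1.82 A/m²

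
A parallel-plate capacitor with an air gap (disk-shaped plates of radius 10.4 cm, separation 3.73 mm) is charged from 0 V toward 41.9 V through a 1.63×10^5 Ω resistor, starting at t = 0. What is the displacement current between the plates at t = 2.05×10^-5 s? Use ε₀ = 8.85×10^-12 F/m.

5.40×10^-5 A

C = ε₀A/d = (8.85×10^-12)(0.03398)/(3.73×10^-3) = 8.062×10^-11 F and τ = RC = 1.314×10^-5 s. I_d in the gap equals the RC charging current.
I_d(t) = (V₀/R) e^(−t/τ) = 2.571×10^-4 · e^(−1.560) = 5.40×10^-5 A.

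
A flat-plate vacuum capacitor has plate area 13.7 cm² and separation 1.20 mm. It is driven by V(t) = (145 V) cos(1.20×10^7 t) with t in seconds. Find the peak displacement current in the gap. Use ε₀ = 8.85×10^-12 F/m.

0.0176 A

(dE/dt)_max = V₀ω/d = 1.450×10^12 V/(m·s); ω = 1.20×10^7 rad/s.
I_d,max = ε₀ A (dE/dt)_max = (8.85×10^-12)(1.37×10^-3)(1.450×10^12) = 0.0176 A.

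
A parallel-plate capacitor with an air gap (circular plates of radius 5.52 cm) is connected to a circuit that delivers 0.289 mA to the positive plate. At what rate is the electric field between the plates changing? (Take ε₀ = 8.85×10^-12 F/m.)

Charge continuity gives I_d = I = 2.89×10^-4 A between the plates.
Then dE/dt = I_d/(ε₀A) = 3.41×10^9 V/(m·s).

3.41×10^9 V/(m·s)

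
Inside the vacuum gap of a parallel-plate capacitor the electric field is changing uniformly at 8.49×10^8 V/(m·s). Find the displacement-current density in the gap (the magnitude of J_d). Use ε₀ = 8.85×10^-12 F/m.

The displacement-current density is ε₀ ∂E/∂t = (8.85×10^-12)(8.49×10^8) = 7.51×10^-3 A/m².

7.51×10^-3 A/m²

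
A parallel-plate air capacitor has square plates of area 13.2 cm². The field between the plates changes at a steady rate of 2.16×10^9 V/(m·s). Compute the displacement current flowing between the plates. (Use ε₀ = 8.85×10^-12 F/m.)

With a uniform field, Φ_E = EA, so I_d = ε₀ A dE/dt = 2.52×10^-5 A.

2.52×10^-5 A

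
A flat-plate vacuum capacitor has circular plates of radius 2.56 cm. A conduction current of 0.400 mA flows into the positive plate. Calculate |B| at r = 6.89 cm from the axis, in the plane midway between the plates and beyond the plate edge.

1.16×10^-9 T

By continuity the displacement current in the gap matches the conduction current: I_d = 4.00×10^-4 A.
For r ≥ R the full I_d is enclosed: B = μ₀ I_d/(2πr) = (4π×10^-7)(4.00×10^-4)/(2π·0.0689) = 1.16×10^-9 T.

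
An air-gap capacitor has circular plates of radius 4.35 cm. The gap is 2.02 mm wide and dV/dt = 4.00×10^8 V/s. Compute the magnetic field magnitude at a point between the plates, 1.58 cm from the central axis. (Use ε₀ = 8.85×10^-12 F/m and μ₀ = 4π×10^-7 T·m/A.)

1.74×10^-8 T

With E = V/d, dE/dt = 1.980×10^11 V/(m·s) and πR² = 5.945×10^-3 m², giving I_d = ε₀ πR² dE/dt = 0.01042 A.
For r < R the Ampère–Maxwell law gives B(2πr) = μ₀ I_d (r²/R²), so B = μ₀ I_d r/(2πR²) = (4π×10^-7)(0.01042)(0.0158)/(2π·0.0435²) = 1.74×10^-8 T.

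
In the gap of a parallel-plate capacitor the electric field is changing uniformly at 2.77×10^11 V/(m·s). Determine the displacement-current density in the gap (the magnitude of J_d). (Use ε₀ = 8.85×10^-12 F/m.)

2.45 A/m²

J_d = ε₀ dE/dt = (8.85×10^-12)(2.77×10^11) = 2.45 A/m².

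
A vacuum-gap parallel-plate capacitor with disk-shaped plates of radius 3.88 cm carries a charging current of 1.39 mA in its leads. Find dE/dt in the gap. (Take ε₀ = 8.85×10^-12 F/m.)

By continuity, I_d in the gap equals the 1.39 mA flowing in the wire.
Inverting I_d = ε₀ A dE/dt gives dE/dt = 1.39×10^-3 / (8.85×10^-12 · 4.729×10^-3) = 3.32×10^10 V/(m·s).

3.32×10^10 V/(m·s)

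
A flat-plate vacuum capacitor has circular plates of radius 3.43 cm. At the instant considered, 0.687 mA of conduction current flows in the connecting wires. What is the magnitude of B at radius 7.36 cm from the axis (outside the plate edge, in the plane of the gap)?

1.87×10^-9 T

No conduction current crosses the gap, so I_d there equals the 6.87×10^-4 A in the leads.
Outside the plates the loop encloses all of I_d, so B·2πr = μ₀ I_d and B = 1.87×10^-9 T.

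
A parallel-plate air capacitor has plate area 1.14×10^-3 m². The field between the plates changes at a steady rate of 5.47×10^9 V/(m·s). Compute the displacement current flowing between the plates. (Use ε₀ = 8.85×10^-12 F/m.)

5.52×10^-5 A

The displacement current is ε₀ times dΦ_E/dt = ε₀ A dE/dt = (8.85×10^-12)(1.14×10^-3)(5.47×10^9) = 5.52×10^-5 A.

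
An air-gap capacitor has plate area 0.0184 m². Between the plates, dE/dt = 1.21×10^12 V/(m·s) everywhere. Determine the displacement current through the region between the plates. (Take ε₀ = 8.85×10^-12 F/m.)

0.197 A

The displacement current is ε₀ times dΦ_E/dt = ε₀ A dE/dt = (8.85×10^-12)(0.0184)(1.21×10^12) = 0.197 A.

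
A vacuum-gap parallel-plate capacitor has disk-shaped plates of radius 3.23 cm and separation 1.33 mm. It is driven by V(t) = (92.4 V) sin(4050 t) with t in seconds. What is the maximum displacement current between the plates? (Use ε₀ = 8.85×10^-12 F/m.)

8.16×10^-6 A

C = ε₀A/d = (8.85×10^-12)(3.278×10^-3)/(1.33×10^-3) = 2.181×10^-11 F; ω = 4050 rad/s.
I_d = C dV/dt, so |I_d|_max = C V₀ ω = (2.181×10^-11)(92.4)(4050) = 8.16×10^-6 A.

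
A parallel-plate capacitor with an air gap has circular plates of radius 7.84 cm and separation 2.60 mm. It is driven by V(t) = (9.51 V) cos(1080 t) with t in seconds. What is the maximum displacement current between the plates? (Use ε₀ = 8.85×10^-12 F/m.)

The displacement current equals the conduction current C dV/dt, which peaks at C V₀ ω.
With C = ε₀A/d = (8.85×10^-12)(0.01931)/(2.60×10^-3) = 6.573×10^-11 F and ω = 1080 rad/s, I_d,max = (6.573×10^-11)(9.51)(1080) = 6.75×10^-7 A.

6.75×10^-7 A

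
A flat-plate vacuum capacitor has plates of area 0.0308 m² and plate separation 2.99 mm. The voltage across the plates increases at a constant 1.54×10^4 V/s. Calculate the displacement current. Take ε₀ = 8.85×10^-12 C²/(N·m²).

E = V/d so dE/dt = (dV/dt)/d = 5.151×10^6 V/(m·s), and I_d = ε₀ A dE/dt = (8.85×10^-12)(0.0308)(5.151×10^6) = 1.40×10^-6 A.

1.40×10^-6 A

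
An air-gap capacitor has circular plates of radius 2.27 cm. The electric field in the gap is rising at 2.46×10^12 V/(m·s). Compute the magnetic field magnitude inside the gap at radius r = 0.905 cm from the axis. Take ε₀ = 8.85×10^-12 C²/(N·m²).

I_d = ε₀ dΦ_E/dt = ε₀ πR² (dE/dt) = (8.85×10^-12)(1.619×10^-3)(2.46×10^12) = 0.03525 A through the full plate area.
∮B·dl = μ₀ I_d,enc with I_d,enc = I_d r²/R² = 5.603×10^-3 A; so B = μ₀ I_d,enc/(2πr) = 1.24×10^-7 T.

1.24×10^-7 T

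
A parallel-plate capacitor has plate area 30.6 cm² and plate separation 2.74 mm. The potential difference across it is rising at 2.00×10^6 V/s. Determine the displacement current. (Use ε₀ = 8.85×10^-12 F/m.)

The displacement current equals the charging current C dV/dt. With C = ε₀A/d = (8.85×10^-12)(3.06×10^-3)/(2.74×10^-3) = 9.884×10^-12 F, I_d = (9.884×10^-12)(2.00×10^6) = 1.98×10^-5 A.

1.98×10^-5 A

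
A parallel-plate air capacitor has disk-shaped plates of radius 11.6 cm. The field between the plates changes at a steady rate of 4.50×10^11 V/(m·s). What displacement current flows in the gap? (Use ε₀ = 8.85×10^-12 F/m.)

With a uniform field, Φ_E = EA, so I_d = ε₀ A dE/dt = 0.168 A.

0.168 A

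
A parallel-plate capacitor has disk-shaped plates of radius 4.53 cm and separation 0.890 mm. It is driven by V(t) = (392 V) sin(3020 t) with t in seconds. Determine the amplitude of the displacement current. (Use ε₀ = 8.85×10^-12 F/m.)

7.59×10^-5 A

The displacement current equals the conduction current C dV/dt, which peaks at C V₀ ω.
With C = ε₀A/d = (8.85×10^-12)(6.447×10^-3)/(8.90×10^-4) = 6.411×10^-11 F and ω = 3020 rad/s, I_d,max = (6.411×10^-11)(392)(3020) = 7.59×10^-5 A.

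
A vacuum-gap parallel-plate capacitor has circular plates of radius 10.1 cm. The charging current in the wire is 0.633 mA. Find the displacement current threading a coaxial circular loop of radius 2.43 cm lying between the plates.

Between the plates the displacement current equals the wire current: I_d = 0.633 mA = 6.33×10^-4 A.
Since J_d is uniform, the enclosed fraction is (r/R)² = 0.05789, giving I_d,enc = 3.66×10^-5 A.

3.66×10^-5 A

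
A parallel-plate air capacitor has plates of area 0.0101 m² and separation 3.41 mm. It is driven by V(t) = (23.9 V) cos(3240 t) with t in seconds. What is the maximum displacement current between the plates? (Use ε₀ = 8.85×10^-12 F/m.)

C = ε₀A/d = (8.85×10^-12)(0.0101)/(3.41×10^-3) = 2.621×10^-11 F; ω = 3240 rad/s.
I_d = C dV/dt, so |I_d|_max = C V₀ ω = (2.621×10^-11)(23.9)(3240) = 2.03×10^-6 A.

2.03×10^-6 A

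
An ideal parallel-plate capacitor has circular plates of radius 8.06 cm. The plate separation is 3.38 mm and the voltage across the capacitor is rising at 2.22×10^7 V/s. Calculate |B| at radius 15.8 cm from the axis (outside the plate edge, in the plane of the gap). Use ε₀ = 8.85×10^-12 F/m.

dE/dt = (dV/dt)/d = 6.568×10^9 V/(m·s); I_d = ε₀(πR²)(dE/dt) = (8.85×10^-12)(0.02041)(6.568×10^9) = 1.186×10^-3 A.
For r ≥ R the full I_d is enclosed: B = μ₀ I_d/(2πr) = (4π×10^-7)(1.186×10^-3)/(2π·0.158) = 1.50×10^-9 T.

1.50×10^-9 T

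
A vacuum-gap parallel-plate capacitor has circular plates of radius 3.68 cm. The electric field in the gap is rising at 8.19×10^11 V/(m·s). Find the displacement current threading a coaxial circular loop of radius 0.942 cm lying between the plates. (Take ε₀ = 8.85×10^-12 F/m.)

Total displacement current: I_d = ε₀(πR²)(dE/dt) = (8.85×10^-12)(4.254×10^-3)(8.19×10^11) = 0.03083 A.
Since J_d is uniform, the enclosed fraction is (r/R)² = 0.06552, giving I_d,enc = 2.02×10^-3 A.

2.02×10^-3 A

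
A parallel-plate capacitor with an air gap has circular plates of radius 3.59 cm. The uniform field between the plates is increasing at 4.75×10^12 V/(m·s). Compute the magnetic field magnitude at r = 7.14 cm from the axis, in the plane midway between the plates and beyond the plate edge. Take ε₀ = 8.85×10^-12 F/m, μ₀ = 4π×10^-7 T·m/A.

4.77×10^-7 T

I_d = ε₀ dΦ_E/dt = ε₀ πR² (dE/dt) = (8.85×10^-12)(4.049×10^-3)(4.75×10^12) = 0.1702 A through the full plate area.
For r ≥ R the full I_d is enclosed: B = μ₀ I_d/(2πr) = (4π×10^-7)(0.1702)/(2π·0.0714) = 4.77×10^-7 T.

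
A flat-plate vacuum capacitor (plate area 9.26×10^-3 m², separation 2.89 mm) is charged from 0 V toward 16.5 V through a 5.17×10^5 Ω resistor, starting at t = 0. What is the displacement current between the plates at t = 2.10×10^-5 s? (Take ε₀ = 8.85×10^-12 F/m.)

C = ε₀A/d = (8.85×10^-12)(9.26×10^-3)/(2.89×10^-3) = 2.836×10^-11 F and τ = RC = 1.466×10^-5 s. I_d in the gap equals the RC charging current.
I_d(t) = (V₀/R) e^(−t/τ) = 3.191×10^-5 · e^(−1.432) = 7.62×10^-6 A.

7.62×10^-6 A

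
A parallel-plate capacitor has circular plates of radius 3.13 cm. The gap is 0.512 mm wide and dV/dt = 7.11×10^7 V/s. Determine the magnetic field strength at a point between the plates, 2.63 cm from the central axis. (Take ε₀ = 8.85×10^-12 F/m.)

2.03×10^-8 T

I_d = C dV/dt with C = ε₀πR²/d = 5.320×10^-11 F, so I_d = (5.320×10^-11)(7.11×10^7) = 3.783×10^-3 A.
∮B·dl = μ₀ I_d,enc with I_d,enc = I_d r²/R² = 2.671×10^-3 A; so B = μ₀ I_d,enc/(2πr) = 2.03×10^-8 T.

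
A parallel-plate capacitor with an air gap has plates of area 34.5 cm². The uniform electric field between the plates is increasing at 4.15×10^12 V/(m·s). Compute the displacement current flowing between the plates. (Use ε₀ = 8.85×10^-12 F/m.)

0.127 A

The displacement current is ε₀ times dΦ_E/dt = ε₀ A dE/dt = (8.85×10^-12)(3.45×10^-3)(4.15×10^12) = 0.127 A.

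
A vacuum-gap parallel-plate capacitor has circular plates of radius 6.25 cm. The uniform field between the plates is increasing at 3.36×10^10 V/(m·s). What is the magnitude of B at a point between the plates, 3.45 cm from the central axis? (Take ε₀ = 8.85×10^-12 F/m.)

Total displacement current: I_d = ε₀(πR²)(dE/dt) = (8.85×10^-12)(0.01227)(3.36×10^10) = 3.649×10^-3 A.
∮B·dl = μ₀ I_d,enc with I_d,enc = I_d r²/R² = 1.112×10^-3 A; so B = μ₀ I_d,enc/(2πr) = 6.45×10^-9 T.

6.45×10^-9 T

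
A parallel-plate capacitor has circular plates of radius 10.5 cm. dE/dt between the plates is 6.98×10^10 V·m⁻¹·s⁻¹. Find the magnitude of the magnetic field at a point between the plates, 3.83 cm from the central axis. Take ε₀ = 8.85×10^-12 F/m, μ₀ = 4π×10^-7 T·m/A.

1.49×10^-8 T

Total displacement current: I_d = ε₀(πR²)(dE/dt) = (8.85×10^-12)(0.03464)(6.98×10^10) = 0.02140 A.
∮B·dl = μ₀ I_d,enc with I_d,enc = I_d r²/R² = 2.847×10^-3 A; so B = μ₀ I_d,enc/(2πr) = 1.49×10^-8 T.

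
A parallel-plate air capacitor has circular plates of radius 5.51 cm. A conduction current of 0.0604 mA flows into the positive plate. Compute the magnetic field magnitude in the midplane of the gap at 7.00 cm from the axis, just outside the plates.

By continuity the displacement current in the gap matches the conduction current: I_d = 6.04×10^-5 A.
Outside the plates the loop encloses all of I_d, so B·2πr = μ₀ I_d and B = 1.73×10^-10 T.

1.73×10^-10 T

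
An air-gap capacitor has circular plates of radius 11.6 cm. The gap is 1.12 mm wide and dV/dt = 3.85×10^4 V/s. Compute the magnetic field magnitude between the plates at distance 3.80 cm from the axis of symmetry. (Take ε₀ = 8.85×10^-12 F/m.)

I_d = C dV/dt with C = ε₀πR²/d = 3.340×10^-10 F, so I_d = (3.340×10^-10)(3.85×10^4) = 1.286×10^-5 A.
For r < R the Ampère–Maxwell law gives B(2πr) = μ₀ I_d (r²/R²), so B = μ₀ I_d r/(2πR²) = (4π×10^-7)(1.286×10^-5)(0.0380)/(2π·0.116²) = 7.26×10^-12 T.

7.26×10^-12 T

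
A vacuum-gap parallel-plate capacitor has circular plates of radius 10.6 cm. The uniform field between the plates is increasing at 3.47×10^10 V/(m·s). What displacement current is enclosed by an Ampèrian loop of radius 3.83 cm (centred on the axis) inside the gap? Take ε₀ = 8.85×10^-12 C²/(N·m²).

1.42×10^-3 A

I_d = ε₀ dΦ_E/dt = ε₀ πR² (dE/dt) = (8.85×10^-12)(0.03530)(3.47×10^10) = 0.01084 A through the full plate area.
Through an area πr² the displacement current is I_d·(πr²/πR²) = I_d (r/R)² = 1.42×10^-3 A.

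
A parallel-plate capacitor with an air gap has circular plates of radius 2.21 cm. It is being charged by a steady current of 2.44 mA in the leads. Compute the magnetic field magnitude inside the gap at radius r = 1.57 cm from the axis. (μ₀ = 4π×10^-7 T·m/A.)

Between the plates the displacement current equals the wire current: I_d = 2.44 mA = 2.44×10^-3 A.
For r < R the Ampère–Maxwell law gives B(2πr) = μ₀ I_d (r²/R²), so B = μ₀ I_d r/(2πR²) = (4π×10^-7)(2.44×10^-3)(0.0157)/(2π·0.0221²) = 1.57×10^-8 T.

1.57×10^-8 T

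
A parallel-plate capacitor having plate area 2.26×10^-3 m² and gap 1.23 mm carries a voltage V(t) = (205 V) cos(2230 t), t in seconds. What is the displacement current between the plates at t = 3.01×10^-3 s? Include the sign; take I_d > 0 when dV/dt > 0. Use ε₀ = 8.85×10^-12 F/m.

-3.09×10^-6 A

C = ε₀A/d = (8.85×10^-12)(2.26×10^-3)/(1.23×10^-3) = 1.626×10^-11 F. dV/dt = V₀ω·−sin(ωt); at ωt = 6.7123 rad this factor is -0.4161.
I_d = C dV/dt = (1.626×10^-11)(205)(2230)(-0.4161) = -3.09×10^-6 A.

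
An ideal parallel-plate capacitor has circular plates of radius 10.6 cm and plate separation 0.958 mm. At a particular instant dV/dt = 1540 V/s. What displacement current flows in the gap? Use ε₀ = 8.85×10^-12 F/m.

The displacement current equals the charging current C dV/dt. With C = ε₀A/d = (8.85×10^-12)(0.03530)/(9.58×10^-4) = 3.261×10^-10 F, I_d = (3.261×10^-10)(1540) = 5.02×10^-7 A.

5.02×10^-7 A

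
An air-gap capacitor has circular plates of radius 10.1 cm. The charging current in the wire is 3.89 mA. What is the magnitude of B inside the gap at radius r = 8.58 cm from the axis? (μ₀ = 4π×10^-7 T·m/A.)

No conduction current crosses the gap, so I_d there equals the 3.89×10^-3 A in the leads.
An Ampèrian loop of radius r encloses a fraction (r/R)² of I_d. Then B·2πr = μ₀ I_d (r/R)², giving B = μ₀ I_d r/(2πR²) = 6.54×10^-9 T.

6.54×10^-9 T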